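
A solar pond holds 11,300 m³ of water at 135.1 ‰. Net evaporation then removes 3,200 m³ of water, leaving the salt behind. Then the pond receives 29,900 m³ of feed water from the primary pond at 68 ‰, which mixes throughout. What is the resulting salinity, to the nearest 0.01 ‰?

93.68 ‰

After evaporation: salt = 11,300×135.1 = 1,526,630; volume = 11,300 − 3,200 = 8,100 m³
After mixing: salt = 1,526,630 + 29,900×68 = 3,559,830; volume = 8,100 + 29,900 = 38,000 m³
S = 3,559,830 / 38,000 = 93.6797 ‰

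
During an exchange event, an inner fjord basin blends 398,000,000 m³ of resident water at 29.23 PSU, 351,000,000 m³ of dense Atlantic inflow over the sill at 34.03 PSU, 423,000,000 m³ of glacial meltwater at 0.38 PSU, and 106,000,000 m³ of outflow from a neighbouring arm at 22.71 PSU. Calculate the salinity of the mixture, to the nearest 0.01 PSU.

20.46 PSU

Salt balance:
salt = 398,000,000×29.23 + 351,000,000×34.03 + 423,000,000×0.38 + 106,000,000×22.71 = 11,633,540,000 + 11,944,530,000 + 160,740,000 + 2,407,260,000 = 26,146,070,000
volume = 398,000,000 + 351,000,000 + 423,000,000 + 106,000,000 = 1,278,000,000 m³
S = 26,146,070,000 / 1,278,000,000 = 20.4586 PSU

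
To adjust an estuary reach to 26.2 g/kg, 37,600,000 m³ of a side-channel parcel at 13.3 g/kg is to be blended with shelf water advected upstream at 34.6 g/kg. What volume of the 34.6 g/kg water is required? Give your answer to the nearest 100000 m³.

Salt balance: 37,600,000×13.3 + V×34.6 = (37,600,000+V)×26.2
500,080,000 + 34.6V = 985,120,000 + 26.2V
485,040,000 = 8.4V
V = 57,742,857.14 m³

57700000 m³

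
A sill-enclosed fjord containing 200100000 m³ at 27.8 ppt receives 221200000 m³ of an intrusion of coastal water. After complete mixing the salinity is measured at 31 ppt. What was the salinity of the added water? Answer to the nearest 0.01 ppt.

Salt balance: 200,100,000×27.8 + 221,200,000×S = 421,300,000×31
5,562,780,000 + 221,200,000·S = 13,060,300,000
S = (13,060,300,000 − 5,562,780,000) / 221,200,000 = 33.8948 ppt

33.89 ppt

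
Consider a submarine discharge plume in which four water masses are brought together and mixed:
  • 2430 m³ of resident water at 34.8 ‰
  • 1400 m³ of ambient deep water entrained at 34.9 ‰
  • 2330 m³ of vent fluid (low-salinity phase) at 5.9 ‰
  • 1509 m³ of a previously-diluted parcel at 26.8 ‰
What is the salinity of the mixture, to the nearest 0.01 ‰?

Conserving salt mass:
salt = 2,430×34.8 + 1,400×34.9 + 2,330×5.9 + 1,509×26.8 = 84,564 + 48,860 + 13,747 + 40,441.2 = 187,612.2
volume = 2,430 + 1,400 + 2,330 + 1,509 = 7,669 m³
S = 187,612.2 / 7,669 = 24.4637 ‰

24.46 ‰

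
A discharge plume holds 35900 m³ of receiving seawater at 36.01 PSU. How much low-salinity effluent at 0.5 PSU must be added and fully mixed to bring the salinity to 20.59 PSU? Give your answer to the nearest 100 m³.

27600 m³

Salt balance: 35,900×36.01 + V×0.5 = (35,900+V)×20.59
1,292,759 + 0.5V = 739,181 + 20.59V
553,578 = 20.09V
V = 27,554.9 m³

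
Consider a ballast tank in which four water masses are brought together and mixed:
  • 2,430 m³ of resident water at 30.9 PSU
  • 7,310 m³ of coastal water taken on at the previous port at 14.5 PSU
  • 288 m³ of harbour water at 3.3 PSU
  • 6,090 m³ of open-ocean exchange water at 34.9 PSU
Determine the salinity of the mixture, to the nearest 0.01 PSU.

24.48 PSU

Conserving salt mass:
salt = 2,430×30.9 + 7,310×14.5 + 288×3.3 + 6,090×34.9 = 75,087 + 105,995 + 950.4 + 212,541 = 394,573.4
volume = 2,430 + 7,310 + 288 + 6,090 = 16,118 m³
S = 394,573.4 / 16,118 = 24.4803 PSU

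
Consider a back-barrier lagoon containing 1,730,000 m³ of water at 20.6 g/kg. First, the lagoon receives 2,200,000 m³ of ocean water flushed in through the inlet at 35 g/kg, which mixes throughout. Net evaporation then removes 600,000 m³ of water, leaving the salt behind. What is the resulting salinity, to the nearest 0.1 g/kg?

After mixing: salt = 1,730,000×20.6 + 2,200,000×35 = 112,638,000; volume = 3,930,000 m³
After evaporation: salt unchanged = 112,638,000; volume = 3,930,000 − 600,000 = 3,330,000 m³
S = 112,638,000 / 3,330,000 = 33.8252 g/kg

33.8 g/kg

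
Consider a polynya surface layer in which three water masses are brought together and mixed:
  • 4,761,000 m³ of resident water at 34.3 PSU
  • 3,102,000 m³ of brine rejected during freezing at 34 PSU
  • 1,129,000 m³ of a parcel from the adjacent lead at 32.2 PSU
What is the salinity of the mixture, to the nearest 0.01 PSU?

Weighted by volume,
salt = 4,761,000×34.3 + 3,102,000×34 + 1,129,000×32.2 = 163,302,300 + 105,468,000 + 36,353,800 = 305,124,100
volume = 4,761,000 + 3,102,000 + 1,129,000 = 8,992,000 m³
S = 305,124,100 / 8,992,000 = 33.9328 PSU

33.93 PSU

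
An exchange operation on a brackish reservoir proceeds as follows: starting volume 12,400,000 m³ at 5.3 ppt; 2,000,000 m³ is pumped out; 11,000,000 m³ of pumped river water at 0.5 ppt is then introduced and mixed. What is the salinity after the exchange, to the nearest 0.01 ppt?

2.83 ppt

Remaining after removal: 10,400,000 m³ at 5.3 ppt (salt = 55,120,000)
After addition: salt = 55,120,000 + 11,000,000×0.5 = 60,620,000; volume = 21,400,000 m³
S = 60,620,000 / 21,400,000 = 2.8327 ppt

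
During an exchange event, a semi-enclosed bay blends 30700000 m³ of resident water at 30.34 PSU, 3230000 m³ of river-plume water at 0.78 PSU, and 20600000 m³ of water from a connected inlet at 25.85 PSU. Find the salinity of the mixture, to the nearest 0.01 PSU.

26.89 PSU

Conserving salt mass:
salt = 30,700,000×30.34 + 3,230,000×0.78 + 20,600,000×25.85 = 931,438,000 + 2,519,400 + 532,510,000 = 1,466,467,400
volume = 30,700,000 + 3,230,000 + 20,600,000 = 54,530,000 m³
S = 1,466,467,400 / 54,530,000 = 26.8929 PSU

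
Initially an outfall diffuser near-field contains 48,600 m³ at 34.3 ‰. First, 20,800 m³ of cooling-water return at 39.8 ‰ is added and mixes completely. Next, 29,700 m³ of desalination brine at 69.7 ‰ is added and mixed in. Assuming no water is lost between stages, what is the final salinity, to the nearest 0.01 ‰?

46.06 ‰

Total salt / total volume:
Initial salt = 48,600×34.3 = 1,666,980
After stage 1: salt = 1,666,980 + 20,800×39.8 = 2,494,820; volume = 69,400 m³; S = 35.948 ‰
After stage 2: salt = 2,494,820 + 29,700×69.7 = 4,564,910; volume = 99,100 m³
S = 4,564,910 / 99,100 = 46.0637 ‰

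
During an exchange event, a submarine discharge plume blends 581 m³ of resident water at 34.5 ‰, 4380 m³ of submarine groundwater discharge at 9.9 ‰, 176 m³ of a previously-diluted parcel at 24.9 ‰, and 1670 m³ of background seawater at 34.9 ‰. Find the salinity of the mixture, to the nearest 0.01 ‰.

18.52 ‰

Weighted by volume,
salt = 581×34.5 + 4,380×9.9 + 176×24.9 + 1,670×34.9 = 20,044.5 + 43,362 + 4,382.4 + 58,283 = 126,071.9
volume = 581 + 4,380 + 176 + 1,670 = 6,807 m³
S = 126,071.9 / 6,807 = 18.5209 ‰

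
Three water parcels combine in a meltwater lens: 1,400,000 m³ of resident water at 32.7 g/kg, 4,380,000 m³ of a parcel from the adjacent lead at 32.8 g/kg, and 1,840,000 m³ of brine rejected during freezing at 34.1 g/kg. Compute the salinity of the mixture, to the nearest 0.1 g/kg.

33.1 g/kg

Salt balance:
salt = 1,400,000×32.7 + 4,380,000×32.8 + 1,840,000×34.1 = 45,780,000 + 143,664,000 + 62,744,000 = 252,188,000
volume = 1,400,000 + 4,380,000 + 1,840,000 = 7,620,000 m³
S = 252,188,000 / 7,620,000 = 33.096 g/kg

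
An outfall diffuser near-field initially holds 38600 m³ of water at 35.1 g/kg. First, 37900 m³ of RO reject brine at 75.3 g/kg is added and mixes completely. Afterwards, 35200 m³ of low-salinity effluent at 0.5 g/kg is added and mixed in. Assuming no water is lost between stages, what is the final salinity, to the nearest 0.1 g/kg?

By conservation of dissolved salt,
Initial salt = 38,600×35.1 = 1,354,860
After stage 1: salt = 1,354,860 + 37,900×75.3 = 4,208,730; volume = 76,500 m³; S = 55.016 g/kg
After stage 2: salt = 4,208,730 + 35,200×0.5 = 4,226,330; volume = 111,700 m³
S = 4,226,330 / 111,700 = 37.8364 g/kg

37.8 g/kg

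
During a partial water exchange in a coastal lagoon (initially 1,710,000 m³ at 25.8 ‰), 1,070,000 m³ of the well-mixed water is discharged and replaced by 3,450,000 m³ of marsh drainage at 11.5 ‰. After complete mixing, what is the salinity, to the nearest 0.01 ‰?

13.74 ‰

Remaining after removal: 640,000 m³ at 25.8 ‰ (salt = 16,512,000)
After addition: salt = 16,512,000 + 3,450,000×11.5 = 56,187,000; volume = 4,090,000 m³
S = 56,187,000 / 4,090,000 = 13.7377 ‰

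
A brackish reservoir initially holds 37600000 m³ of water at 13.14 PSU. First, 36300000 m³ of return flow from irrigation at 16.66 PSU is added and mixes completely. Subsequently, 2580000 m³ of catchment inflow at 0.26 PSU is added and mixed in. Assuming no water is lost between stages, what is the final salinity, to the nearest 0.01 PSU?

14.38 PSU

Mass of salt is conserved:
Initial salt = 37,600,000×13.14 = 494,064,000
After stage 1: salt = 494,064,000 + 36,300,000×16.66 = 1,098,822,000; volume = 73,900,000 m³; S = 14.869 PSU
After stage 2: salt = 1,098,822,000 + 2,580,000×0.26 = 1,099,492,800; volume = 76,480,000 m³
S = 1,099,492,800 / 76,480,000 = 14.3762 PSU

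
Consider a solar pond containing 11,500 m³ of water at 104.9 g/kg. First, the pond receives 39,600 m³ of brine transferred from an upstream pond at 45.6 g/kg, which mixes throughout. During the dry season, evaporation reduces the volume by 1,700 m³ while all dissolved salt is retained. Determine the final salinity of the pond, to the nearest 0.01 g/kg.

60.97 g/kg

After mixing: salt = 11,500×104.9 + 39,600×45.6 = 3,012,110; volume = 51,100 m³
After evaporation: salt unchanged = 3,012,110; volume = 51,100 − 1,700 = 49,400 m³
S = 3,012,110 / 49,400 = 60.9739 g/kg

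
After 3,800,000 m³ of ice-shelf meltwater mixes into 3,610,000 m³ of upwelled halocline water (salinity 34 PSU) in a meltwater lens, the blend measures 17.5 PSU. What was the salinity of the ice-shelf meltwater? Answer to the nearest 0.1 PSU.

Salt balance: 3,610,000×34 + 3,800,000×S = 7,410,000×17.5
122,740,000 + 3,800,000·S = 129,675,000
S = (129,675,000 − 122,740,000) / 3,800,000 = 1.825 PSU

1.8 PSU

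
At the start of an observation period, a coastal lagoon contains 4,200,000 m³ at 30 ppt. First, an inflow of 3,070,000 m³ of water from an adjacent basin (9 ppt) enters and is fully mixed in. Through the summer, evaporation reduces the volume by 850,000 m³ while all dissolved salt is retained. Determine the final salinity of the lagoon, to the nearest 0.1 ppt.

23.9 ppt

After mixing: salt = 4,200,000×30 + 3,070,000×9 = 153,630,000; volume = 7,270,000 m³
After evaporation: salt unchanged = 153,630,000; volume = 7,270,000 − 850,000 = 6,420,000 m³
S = 153,630,000 / 6,420,000 = 23.9299 ppt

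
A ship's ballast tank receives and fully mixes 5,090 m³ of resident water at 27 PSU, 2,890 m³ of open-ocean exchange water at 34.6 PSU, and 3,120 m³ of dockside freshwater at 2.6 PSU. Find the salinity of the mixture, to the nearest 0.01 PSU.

Weighted by volume,
salt = 5,090×27 + 2,890×34.6 + 3,120×2.6 = 137,430 + 99,994 + 8,112 = 245,536
volume = 5,090 + 2,890 + 3,120 = 11,100 m³
S = 245,536 / 11,100 = 22.1204 PSU

22.12 PSU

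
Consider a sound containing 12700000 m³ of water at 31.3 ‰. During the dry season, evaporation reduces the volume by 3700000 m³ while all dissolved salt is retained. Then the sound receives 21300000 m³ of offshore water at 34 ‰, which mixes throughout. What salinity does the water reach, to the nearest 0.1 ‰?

After evaporation: salt = 12,700,000×31.3 = 397,510,000; volume = 12,700,000 − 3,700,000 = 9,000,000 m³
After mixing: salt = 397,510,000 + 21,300,000×34 = 1,121,710,000; volume = 9,000,000 + 21,300,000 = 30,300,000 m³
S = 1,121,710,000 / 30,300,000 = 37.0201 ‰

37.0 ‰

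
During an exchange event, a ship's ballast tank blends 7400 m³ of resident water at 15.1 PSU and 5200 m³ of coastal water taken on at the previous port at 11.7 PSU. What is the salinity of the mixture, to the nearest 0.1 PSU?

Mass of salt is conserved:
salt = 7,400×15.1 + 5,200×11.7 = 111,740 + 60,840 = 172,580
volume = 7,400 + 5,200 = 12,600 m³
S = 172,580 / 12,600 = 13.697 PSU

13.7 PSU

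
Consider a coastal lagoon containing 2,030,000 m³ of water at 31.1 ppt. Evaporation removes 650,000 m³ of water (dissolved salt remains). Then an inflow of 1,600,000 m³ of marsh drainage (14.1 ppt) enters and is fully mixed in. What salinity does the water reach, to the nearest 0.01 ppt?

28.76 ppt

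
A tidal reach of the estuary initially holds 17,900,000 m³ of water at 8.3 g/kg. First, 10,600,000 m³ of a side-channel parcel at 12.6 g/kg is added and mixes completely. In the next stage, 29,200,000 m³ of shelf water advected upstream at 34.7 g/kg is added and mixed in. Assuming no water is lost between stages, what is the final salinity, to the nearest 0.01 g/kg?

22.45 g/kg

By conservation of dissolved salt,
Initial salt = 17,900,000×8.3 = 148,570,000
After stage 1: salt = 148,570,000 + 10,600,000×12.6 = 282,130,000; volume = 28,500,000 m³; S = 9.899 g/kg
After stage 2: salt = 282,130,000 + 29,200,000×34.7 = 1,295,370,000; volume = 57,700,000 m³
S = 1,295,370,000 / 57,700,000 = 22.4501 g/kg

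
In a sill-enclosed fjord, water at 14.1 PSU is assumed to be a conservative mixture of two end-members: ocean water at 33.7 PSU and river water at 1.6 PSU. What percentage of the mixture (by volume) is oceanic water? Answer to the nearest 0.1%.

38.9%

Let g be the oceanic fraction. Salt balance per unit volume:
g×33.7 + (1−g)×1.6 = 14.1
g = (14.1 − 1.6) / (33.7 − 1.6) = 12.5/32.1 = 0.3894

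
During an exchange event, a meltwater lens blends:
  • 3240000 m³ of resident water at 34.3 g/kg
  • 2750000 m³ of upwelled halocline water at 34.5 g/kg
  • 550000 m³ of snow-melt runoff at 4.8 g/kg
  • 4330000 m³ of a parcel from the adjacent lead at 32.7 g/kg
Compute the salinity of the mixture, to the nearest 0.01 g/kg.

Total salt / total volume:
salt = 3,240,000×34.3 + 2,750,000×34.5 + 550,000×4.8 + 4,330,000×32.7 = 111,132,000 + 94,875,000 + 2,640,000 + 141,591,000 = 350,238,000
volume = 3,240,000 + 2,750,000 + 550,000 + 4,330,000 = 10,870,000 m³
S = 350,238,000 / 10,870,000 = 32.2206 g/kg

32.22 g/kg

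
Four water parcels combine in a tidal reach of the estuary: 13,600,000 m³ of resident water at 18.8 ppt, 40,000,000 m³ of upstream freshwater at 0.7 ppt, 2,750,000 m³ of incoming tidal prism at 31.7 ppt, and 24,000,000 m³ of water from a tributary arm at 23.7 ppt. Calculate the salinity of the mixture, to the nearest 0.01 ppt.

11.69 ppt

Conserving salt mass:
salt = 13,600,000×18.8 + 40,000,000×0.7 + 2,750,000×31.7 + 24,000,000×23.7 = 255,680,000 + 28,000,000 + 87,175,000 + 568,800,000 = 939,655,000
volume = 13,600,000 + 40,000,000 + 2,750,000 + 24,000,000 = 80,350,000 m³
S = 939,655,000 / 80,350,000 = 11.6945 ppt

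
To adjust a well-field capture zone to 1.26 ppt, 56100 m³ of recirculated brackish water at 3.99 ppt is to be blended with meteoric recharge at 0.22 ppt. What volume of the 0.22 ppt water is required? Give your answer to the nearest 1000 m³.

Salt balance: 56,100×3.99 + V×0.22 = (56,100+V)×1.26
223,839 + 0.22V = 70,686 + 1.26V
153,153 = 1.04V
V = 147,262.5 m³

147000 m³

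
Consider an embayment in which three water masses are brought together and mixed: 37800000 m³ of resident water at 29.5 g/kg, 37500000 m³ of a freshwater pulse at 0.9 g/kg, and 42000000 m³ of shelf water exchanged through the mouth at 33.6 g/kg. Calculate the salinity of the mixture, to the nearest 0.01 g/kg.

Weighted by volume,
salt = 37,800,000×29.5 + 37,500,000×0.9 + 42,000,000×33.6 = 1,115,100,000 + 33,750,000 + 1,411,200,000 = 2,560,050,000
volume = 37,800,000 + 37,500,000 + 42,000,000 = 117,300,000 m³
S = 2,560,050,000 / 117,300,000 = 21.8248 g/kg

21.82 g/kg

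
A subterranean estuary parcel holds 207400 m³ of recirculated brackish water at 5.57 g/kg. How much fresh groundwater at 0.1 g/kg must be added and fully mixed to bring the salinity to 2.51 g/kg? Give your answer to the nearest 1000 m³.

Salt balance: 207,400×5.57 + V×0.1 = (207,400+V)×2.51
1,155,218 + 0.1V = 520,574 + 2.51V
634,644 = 2.41V
V = 263,337.76 m³

263000 m³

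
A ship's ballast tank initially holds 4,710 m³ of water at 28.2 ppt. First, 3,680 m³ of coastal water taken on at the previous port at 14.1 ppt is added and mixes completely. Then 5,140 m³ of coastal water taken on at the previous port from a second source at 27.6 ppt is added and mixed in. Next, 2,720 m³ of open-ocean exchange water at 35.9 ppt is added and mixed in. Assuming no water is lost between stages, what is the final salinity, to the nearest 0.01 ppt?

By conservation of dissolved salt,
Initial salt = 4,710×28.2 = 132,822
After stage 1: salt = 132,822 + 3,680×14.1 = 184,710; volume = 8,390 m³; S = 22.015 ppt
After stage 2: salt = 184,710 + 5,140×27.6 = 326,574; volume = 13,530 m³; S = 24.137 ppt
After stage 3: salt = 326,574 + 2,720×35.9 = 424,222; volume = 16,250 m³
S = 424,222 / 16,250 = 26.106 ppt

26.11 ppt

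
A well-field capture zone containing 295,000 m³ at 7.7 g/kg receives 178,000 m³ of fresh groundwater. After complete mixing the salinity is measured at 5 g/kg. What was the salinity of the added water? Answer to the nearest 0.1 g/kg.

0.5 g/kg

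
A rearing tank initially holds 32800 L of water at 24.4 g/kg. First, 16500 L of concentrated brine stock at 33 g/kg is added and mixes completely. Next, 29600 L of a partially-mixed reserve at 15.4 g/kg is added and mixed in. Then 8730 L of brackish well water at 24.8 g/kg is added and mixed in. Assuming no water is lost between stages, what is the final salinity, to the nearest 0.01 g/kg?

23.02 g/kg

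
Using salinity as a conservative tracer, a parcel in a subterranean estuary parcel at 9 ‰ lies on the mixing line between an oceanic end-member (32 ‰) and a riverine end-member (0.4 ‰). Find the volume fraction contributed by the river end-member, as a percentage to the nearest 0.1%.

Let f be the freshwater fraction. Salt balance per unit volume:
f×0.4 + (1−f)×32 = 9
f = (32 − 9) / (32 − 0.4) = 23/31.6 = 0.7278

72.8%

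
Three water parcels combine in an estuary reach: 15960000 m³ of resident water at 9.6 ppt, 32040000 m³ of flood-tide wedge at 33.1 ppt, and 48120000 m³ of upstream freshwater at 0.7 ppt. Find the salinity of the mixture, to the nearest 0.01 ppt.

12.98 ppt

By conservation of dissolved salt,
salt = 15,960,000×9.6 + 32,040,000×33.1 + 48,120,000×0.7 = 153,216,000 + 1,060,524,000 + 33,684,000 = 1,247,424,000
volume = 15,960,000 + 32,040,000 + 48,120,000 = 96,120,000 m³
S = 1,247,424,000 / 96,120,000 = 12.9778 ppt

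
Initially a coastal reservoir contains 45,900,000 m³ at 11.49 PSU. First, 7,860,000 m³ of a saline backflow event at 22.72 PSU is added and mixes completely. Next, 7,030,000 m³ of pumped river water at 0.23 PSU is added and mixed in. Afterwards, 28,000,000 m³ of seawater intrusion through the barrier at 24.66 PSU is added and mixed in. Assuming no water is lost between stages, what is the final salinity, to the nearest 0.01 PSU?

15.75 PSU

Total salt / total volume:
Initial salt = 45,900,000×11.49 = 527,391,000
After stage 1: salt = 527,391,000 + 7,860,000×22.72 = 705,970,200; volume = 53,760,000 m³; S = 13.132 PSU
After stage 2: salt = 705,970,200 + 7,030,000×0.23 = 707,587,100; volume = 60,790,000 m³; S = 11.64 PSU
After stage 3: salt = 707,587,100 + 28,000,000×24.66 = 1,398,067,100; volume = 88,790,000 m³
S = 1,398,067,100 / 88,790,000 = 15.7458 PSU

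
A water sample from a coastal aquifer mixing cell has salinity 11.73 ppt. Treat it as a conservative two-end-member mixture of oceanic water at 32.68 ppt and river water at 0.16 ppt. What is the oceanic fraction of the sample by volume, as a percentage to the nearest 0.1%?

35.6%

Let g be the oceanic fraction. Salt balance per unit volume:
g×32.68 + (1−g)×0.16 = 11.73
g = (11.73 − 0.16) / (32.68 − 0.16) = 11.57/32.52 = 0.3558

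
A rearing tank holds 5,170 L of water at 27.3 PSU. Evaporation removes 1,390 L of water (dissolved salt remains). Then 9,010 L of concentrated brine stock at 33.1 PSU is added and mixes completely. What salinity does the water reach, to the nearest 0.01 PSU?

After evaporation: salt = 5,170×27.3 = 141,141; volume = 5,170 − 1,390 = 3,780 L
After mixing: salt = 141,141 + 9,010×33.1 = 439,372; volume = 3,780 + 9,010 = 12,790 L
S = 439,372 / 12,790 = 34.3528 PSU

34.35 PSU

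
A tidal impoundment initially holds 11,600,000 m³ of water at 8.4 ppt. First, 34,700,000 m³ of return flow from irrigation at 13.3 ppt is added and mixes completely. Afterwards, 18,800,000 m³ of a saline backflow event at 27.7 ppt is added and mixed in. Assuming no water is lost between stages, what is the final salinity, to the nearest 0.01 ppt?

16.59 ppt

Conserving salt mass:
Initial salt = 11,600,000×8.4 = 97,440,000
After stage 1: salt = 97,440,000 + 34,700,000×13.3 = 558,950,000; volume = 46,300,000 m³; S = 12.072 ppt
After stage 2: salt = 558,950,000 + 18,800,000×27.7 = 1,079,710,000; volume = 65,100,000 m³
S = 1,079,710,000 / 65,100,000 = 16.5854 ppt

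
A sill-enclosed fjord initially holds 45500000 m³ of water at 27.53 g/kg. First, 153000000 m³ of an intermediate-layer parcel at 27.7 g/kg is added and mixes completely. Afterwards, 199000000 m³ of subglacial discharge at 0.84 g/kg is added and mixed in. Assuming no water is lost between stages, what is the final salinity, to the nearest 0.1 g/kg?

14.2 g/kg

Salt balance:
Initial salt = 45,500,000×27.53 = 1,252,615,000
After stage 1: salt = 1,252,615,000 + 153,000,000×27.7 = 5,490,715,000; volume = 198,500,000 m³; S = 27.661 g/kg
After stage 2: salt = 5,490,715,000 + 199,000,000×0.84 = 5,657,875,000; volume = 397,500,000 m³
S = 5,657,875,000 / 397,500,000 = 14.2336 g/kg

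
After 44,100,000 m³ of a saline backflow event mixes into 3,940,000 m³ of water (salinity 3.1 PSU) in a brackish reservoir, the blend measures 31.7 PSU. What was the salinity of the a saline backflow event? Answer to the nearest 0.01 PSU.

34.26 PSU

Salt balance: 3,940,000×3.1 + 44,100,000×S = 48,040,000×31.7
12,214,000 + 44,100,000·S = 1,522,868,000
S = (1,522,868,000 − 12,214,000) / 44,100,000 = 34.2552 PSU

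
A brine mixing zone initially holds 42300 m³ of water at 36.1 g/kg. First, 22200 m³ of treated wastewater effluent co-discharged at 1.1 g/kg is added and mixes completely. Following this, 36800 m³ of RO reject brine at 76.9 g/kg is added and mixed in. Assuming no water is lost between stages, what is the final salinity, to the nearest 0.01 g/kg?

43.25 g/kg

By conservation of dissolved salt,
Initial salt = 42,300×36.1 = 1,527,030
After stage 1: salt = 1,527,030 + 22,200×1.1 = 1,551,450; volume = 64,500 m³; S = 24.053 g/kg
After stage 2: salt = 1,551,450 + 36,800×76.9 = 4,381,370; volume = 101,300 m³
S = 4,381,370 / 101,300 = 43.2514 g/kg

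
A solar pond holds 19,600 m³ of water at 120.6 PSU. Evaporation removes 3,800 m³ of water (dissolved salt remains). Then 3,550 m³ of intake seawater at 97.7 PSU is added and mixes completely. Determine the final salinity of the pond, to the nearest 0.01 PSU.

After evaporation: salt = 19,600×120.6 = 2,363,760; volume = 19,600 − 3,800 = 15,800 m³
After mixing: salt = 2,363,760 + 3,550×97.7 = 2,710,595; volume = 15,800 + 3,550 = 19,350 m³
S = 2,710,595 / 19,350 = 140.0824 PSU

140.08 PSU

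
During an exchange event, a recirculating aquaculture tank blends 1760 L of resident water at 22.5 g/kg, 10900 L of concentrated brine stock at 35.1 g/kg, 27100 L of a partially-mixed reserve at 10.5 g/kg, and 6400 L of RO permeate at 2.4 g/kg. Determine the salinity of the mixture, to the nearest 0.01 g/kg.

Mass of salt is conserved:
salt = 1,760×22.5 + 10,900×35.1 + 27,100×10.5 + 6,400×2.4 = 39,600 + 382,590 + 284,550 + 15,360 = 722,100
volume = 1,760 + 10,900 + 27,100 + 6,400 = 46,160 L
S = 722,100 / 46,160 = 15.6434 g/kg

15.64 g/kg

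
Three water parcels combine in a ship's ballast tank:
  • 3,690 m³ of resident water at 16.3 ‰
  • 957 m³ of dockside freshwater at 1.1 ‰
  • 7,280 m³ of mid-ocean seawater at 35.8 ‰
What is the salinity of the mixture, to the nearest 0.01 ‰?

Weighted by volume,
salt = 3,690×16.3 + 957×1.1 + 7,280×35.8 = 60,147 + 1,052.7 + 260,624 = 321,823.7
volume = 3,690 + 957 + 7,280 = 11,927 m³
S = 321,823.7 / 11,927 = 26.9828 ‰

26.98 ‰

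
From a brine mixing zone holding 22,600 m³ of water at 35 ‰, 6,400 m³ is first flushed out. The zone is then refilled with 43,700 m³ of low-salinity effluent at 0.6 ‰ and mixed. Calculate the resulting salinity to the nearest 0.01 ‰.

9.90 ‰

Remaining after removal: 16,200 m³ at 35 ‰ (salt = 567,000)
After addition: salt = 567,000 + 43,700×0.6 = 593,220; volume = 59,900 m³
S = 593,220 / 59,900 = 9.9035 ‰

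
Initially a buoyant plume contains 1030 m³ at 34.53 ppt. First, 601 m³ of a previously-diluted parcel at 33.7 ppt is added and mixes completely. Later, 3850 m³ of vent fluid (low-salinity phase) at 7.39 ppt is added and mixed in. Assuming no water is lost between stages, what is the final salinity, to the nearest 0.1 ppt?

Salt balance:
Initial salt = 1,030×34.53 = 35,565.9
After stage 1: salt = 35,565.9 + 601×33.7 = 55,819.6; volume = 1,631 m³; S = 34.224 ppt
After stage 2: salt = 55,819.6 + 3,850×7.39 = 84,271.1; volume = 5,481 m³
S = 84,271.1 / 5,481 = 15.3751 ppt

15.4 ppt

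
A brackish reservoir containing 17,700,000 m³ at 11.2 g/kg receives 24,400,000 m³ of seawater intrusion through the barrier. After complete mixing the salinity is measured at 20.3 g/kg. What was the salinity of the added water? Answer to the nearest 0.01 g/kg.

Salt balance: 17,700,000×11.2 + 24,400,000×S = 42,100,000×20.3
198,240,000 + 24,400,000·S = 854,630,000
S = (854,630,000 − 198,240,000) / 24,400,000 = 26.9012 g/kg

26.90 g/kg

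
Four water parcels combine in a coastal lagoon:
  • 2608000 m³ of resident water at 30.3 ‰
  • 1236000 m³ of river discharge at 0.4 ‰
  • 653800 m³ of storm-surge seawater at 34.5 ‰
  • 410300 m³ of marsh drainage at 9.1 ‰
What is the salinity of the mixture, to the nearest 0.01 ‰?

Weighted by volume,
salt = 2,608,000×30.3 + 1,236,000×0.4 + 653,800×34.5 + 410,300×9.1 = 79,022,400 + 494,400 + 22,556,100 + 3,733,730 = 105,806,630
volume = 2,608,000 + 1,236,000 + 653,800 + 410,300 = 4,908,100 m³
S = 105,806,630 / 4,908,100 = 21.5576 ‰

21.56 ‰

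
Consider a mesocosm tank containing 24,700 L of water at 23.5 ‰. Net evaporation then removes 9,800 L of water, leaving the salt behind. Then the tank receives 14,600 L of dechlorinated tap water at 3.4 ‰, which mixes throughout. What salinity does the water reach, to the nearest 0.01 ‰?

After evaporation: salt = 24,700×23.5 = 580,450; volume = 24,700 − 9,800 = 14,900 L
After mixing: salt = 580,450 + 14,600×3.4 = 630,090; volume = 14,900 + 14,600 = 29,500 L
S = 630,090 / 29,500 = 21.359 ‰

21.36 ‰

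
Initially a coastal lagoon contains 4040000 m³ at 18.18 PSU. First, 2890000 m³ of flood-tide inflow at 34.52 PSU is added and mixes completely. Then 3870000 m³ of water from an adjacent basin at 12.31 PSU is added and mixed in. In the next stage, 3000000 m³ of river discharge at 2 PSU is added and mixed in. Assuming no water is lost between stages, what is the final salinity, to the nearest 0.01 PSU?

16.44 PSU

Total salt / total volume:
Initial salt = 4,040,000×18.18 = 73,447,200
After stage 1: salt = 73,447,200 + 2,890,000×34.52 = 173,210,000; volume = 6,930,000 m³; S = 24.994 PSU
After stage 2: salt = 173,210,000 + 3,870,000×12.31 = 220,849,700; volume = 10,800,000 m³; S = 20.449 PSU
After stage 3: salt = 220,849,700 + 3,000,000×2 = 226,849,700; volume = 13,800,000 m³
S = 226,849,700 / 13,800,000 = 16.4384 PSU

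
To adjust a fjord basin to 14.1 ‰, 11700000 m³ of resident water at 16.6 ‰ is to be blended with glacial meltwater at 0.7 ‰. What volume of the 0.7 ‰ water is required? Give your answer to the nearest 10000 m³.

Salt balance: 11,700,000×16.6 + V×0.7 = (11,700,000+V)×14.1
194,220,000 + 0.7V = 164,970,000 + 14.1V
29,250,000 = 13.4V
V = 2,182,835.82 m³

2180000 m³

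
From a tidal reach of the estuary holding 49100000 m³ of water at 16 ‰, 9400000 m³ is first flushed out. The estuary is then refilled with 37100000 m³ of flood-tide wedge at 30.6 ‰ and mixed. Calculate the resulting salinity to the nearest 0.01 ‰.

Remaining after removal: 39,700,000 m³ at 16 ‰ (salt = 635,200,000)
After addition: salt = 635,200,000 + 37,100,000×30.6 = 1,770,460,000; volume = 76,800,000 m³
S = 1,770,460,000 / 76,800,000 = 23.0529 ‰

23.05 ‰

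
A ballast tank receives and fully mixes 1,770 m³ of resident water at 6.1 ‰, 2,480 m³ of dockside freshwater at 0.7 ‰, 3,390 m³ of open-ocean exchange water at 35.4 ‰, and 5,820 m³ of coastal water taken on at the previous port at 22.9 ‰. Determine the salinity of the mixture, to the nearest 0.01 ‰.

Mass of salt is conserved:
salt = 1,770×6.1 + 2,480×0.7 + 3,390×35.4 + 5,820×22.9 = 10,797 + 1,736 + 120,006 + 133,278 = 265,817
volume = 1,770 + 2,480 + 3,390 + 5,820 = 13,460 m³
S = 265,817 / 13,460 = 19.7487 ‰

19.75 ‰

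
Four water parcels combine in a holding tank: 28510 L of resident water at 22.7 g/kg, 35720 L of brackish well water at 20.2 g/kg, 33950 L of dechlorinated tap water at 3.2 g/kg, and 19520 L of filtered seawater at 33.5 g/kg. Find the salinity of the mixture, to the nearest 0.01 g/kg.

18.11 g/kg

Weighted by volume,
salt = 28,510×22.7 + 35,720×20.2 + 33,950×3.2 + 19,520×33.5 = 647,177 + 721,544 + 108,640 + 653,920 = 2,131,281
volume = 28,510 + 35,720 + 33,950 + 19,520 = 117,700 L
S = 2,131,281 / 117,700 = 18.1077 g/kg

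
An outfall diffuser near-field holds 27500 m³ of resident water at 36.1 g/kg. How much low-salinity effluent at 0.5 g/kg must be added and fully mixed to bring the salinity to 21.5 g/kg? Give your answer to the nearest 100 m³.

Salt balance: 27,500×36.1 + V×0.5 = (27,500+V)×21.5
992,750 + 0.5V = 591,250 + 21.5V
401,500 = 21V
V = 19,119.05 m³

19100 m³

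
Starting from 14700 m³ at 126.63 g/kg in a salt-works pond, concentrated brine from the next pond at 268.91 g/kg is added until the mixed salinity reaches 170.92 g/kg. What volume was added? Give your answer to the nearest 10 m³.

6640 m³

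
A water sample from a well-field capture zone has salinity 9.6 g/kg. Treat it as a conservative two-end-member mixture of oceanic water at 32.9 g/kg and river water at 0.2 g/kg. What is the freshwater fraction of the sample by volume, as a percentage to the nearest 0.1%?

Let f be the freshwater fraction. Salt balance per unit volume:
f×0.2 + (1−f)×32.9 = 9.6
f = (32.9 − 9.6) / (32.9 − 0.2) = 23.3/32.7 = 0.7125

71.3%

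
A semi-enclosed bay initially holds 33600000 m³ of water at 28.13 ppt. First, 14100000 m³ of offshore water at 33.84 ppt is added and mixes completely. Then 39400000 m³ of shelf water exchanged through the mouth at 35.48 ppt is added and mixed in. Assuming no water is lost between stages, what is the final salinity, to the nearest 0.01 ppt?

Total salt / total volume:
Initial salt = 33,600,000×28.13 = 945,168,000
After stage 1: salt = 945,168,000 + 14,100,000×33.84 = 1,422,312,000; volume = 47,700,000 m³; S = 29.818 ppt
After stage 2: salt = 1,422,312,000 + 39,400,000×35.48 = 2,820,224,000; volume = 87,100,000 m³
S = 2,820,224,000 / 87,100,000 = 32.3792 ppt

32.38 ppt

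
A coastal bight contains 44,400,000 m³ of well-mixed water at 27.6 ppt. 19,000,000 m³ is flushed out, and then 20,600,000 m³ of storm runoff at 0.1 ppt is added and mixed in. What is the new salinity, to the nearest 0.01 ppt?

15.28 ppt

Remaining after removal: 25,400,000 m³ at 27.6 ppt (salt = 701,040,000)
After addition: salt = 701,040,000 + 20,600,000×0.1 = 703,100,000; volume = 46,000,000 m³
S = 703,100,000 / 46,000,000 = 15.2848 ppt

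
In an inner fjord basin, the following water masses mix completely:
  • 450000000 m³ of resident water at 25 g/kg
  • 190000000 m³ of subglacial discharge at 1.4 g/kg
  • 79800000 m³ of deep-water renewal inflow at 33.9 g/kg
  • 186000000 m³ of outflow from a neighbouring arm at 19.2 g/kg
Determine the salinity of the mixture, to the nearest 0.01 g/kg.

Weighted by volume,
salt = 450,000,000×25 + 190,000,000×1.4 + 79,800,000×33.9 + 186,000,000×19.2 = 11,250,000,000 + 266,000,000 + 2,705,220,000 + 3,571,200,000 = 17,792,420,000
volume = 450,000,000 + 190,000,000 + 79,800,000 + 186,000,000 = 905,800,000 m³
S = 17,792,420,000 / 905,800,000 = 19.6428 g/kg

19.64 g/kg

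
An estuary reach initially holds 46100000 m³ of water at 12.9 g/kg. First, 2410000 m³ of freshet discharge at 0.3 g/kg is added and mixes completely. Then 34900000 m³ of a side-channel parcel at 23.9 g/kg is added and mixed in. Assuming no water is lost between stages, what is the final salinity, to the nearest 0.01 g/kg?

17.14 g/kg

Mass of salt is conserved:
Initial salt = 46,100,000×12.9 = 594,690,000
After stage 1: salt = 594,690,000 + 2,410,000×0.3 = 595,413,000; volume = 48,510,000 m³; S = 12.274 g/kg
After stage 2: salt = 595,413,000 + 34,900,000×23.9 = 1,429,523,000; volume = 83,410,000 m³
S = 1,429,523,000 / 83,410,000 = 17.1385 g/kg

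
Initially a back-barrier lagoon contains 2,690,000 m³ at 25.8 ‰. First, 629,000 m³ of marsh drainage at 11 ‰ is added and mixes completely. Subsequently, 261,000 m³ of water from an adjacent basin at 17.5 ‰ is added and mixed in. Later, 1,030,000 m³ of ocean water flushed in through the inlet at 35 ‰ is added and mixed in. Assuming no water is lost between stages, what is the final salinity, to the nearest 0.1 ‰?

25.4 ‰

Weighted by volume,
Initial salt = 2,690,000×25.8 = 69,402,000
After stage 1: salt = 69,402,000 + 629,000×11 = 76,321,000; volume = 3,319,000 m³; S = 22.995 ‰
After stage 2: salt = 76,321,000 + 261,000×17.5 = 80,888,500; volume = 3,580,000 m³; S = 22.595 ‰
After stage 3: salt = 80,888,500 + 1,030,000×35 = 116,938,500; volume = 4,610,000 m³
S = 116,938,500 / 4,610,000 = 25.3663 ‰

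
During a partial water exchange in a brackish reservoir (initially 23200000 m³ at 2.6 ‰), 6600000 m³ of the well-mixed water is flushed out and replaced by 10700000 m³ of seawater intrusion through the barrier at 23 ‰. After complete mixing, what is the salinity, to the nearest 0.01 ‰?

10.60 ‰

Remaining after removal: 16,600,000 m³ at 2.6 ‰ (salt = 43,160,000)
After addition: salt = 43,160,000 + 10,700,000×23 = 289,260,000; volume = 27,300,000 m³
S = 289,260,000 / 27,300,000 = 10.5956 ‰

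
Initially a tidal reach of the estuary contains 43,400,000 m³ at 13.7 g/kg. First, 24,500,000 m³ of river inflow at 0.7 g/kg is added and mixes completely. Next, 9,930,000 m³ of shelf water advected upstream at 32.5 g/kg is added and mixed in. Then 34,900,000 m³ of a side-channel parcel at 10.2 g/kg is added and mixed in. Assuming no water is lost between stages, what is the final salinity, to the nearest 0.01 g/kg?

11.45 g/kg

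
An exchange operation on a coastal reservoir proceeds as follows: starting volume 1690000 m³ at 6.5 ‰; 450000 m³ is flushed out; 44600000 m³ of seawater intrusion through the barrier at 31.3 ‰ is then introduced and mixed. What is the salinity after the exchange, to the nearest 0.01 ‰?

30.63 ‰

Remaining after removal: 1,240,000 m³ at 6.5 ‰ (salt = 8,060,000)
After addition: salt = 8,060,000 + 44,600,000×31.3 = 1,404,040,000; volume = 45,840,000 m³
S = 1,404,040,000 / 45,840,000 = 30.6291 ‰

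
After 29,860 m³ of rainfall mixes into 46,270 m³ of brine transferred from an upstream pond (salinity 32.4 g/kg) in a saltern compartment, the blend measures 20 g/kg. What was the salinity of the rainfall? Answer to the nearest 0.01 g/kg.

Salt balance: 46,270×32.4 + 29,860×S = 76,130×20
1,499,148 + 29,860·S = 1,522,600
S = (1,522,600 − 1,499,148) / 29,860 = 0.7854 g/kg

0.79 g/kg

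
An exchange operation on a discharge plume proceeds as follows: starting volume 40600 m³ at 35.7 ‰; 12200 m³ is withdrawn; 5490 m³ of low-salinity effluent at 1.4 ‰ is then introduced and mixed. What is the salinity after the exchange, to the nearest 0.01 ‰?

30.14 ‰

Remaining after removal: 28,400 m³ at 35.7 ‰ (salt = 1,013,880)
After addition: salt = 1,013,880 + 5,490×1.4 = 1,021,566; volume = 33,890 m³
S = 1,021,566 / 33,890 = 30.1436 ‰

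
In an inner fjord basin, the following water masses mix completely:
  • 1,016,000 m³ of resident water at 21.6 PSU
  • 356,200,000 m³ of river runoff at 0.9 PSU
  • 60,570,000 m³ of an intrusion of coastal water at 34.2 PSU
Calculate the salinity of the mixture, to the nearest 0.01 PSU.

5.78 PSU

Conserving salt mass:
salt = 1,016,000×21.6 + 356,200,000×0.9 + 60,570,000×34.2 = 21,945,600 + 320,580,000 + 2,071,494,000 = 2,414,019,600
volume = 1,016,000 + 356,200,000 + 60,570,000 = 417,786,000 m³
S = 2,414,019,600 / 417,786,000 = 5.7781 PSU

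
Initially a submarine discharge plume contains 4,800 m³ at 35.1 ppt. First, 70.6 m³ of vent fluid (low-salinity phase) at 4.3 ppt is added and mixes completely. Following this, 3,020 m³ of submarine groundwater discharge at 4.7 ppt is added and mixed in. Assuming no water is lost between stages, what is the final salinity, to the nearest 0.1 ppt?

Total salt / total volume:
Initial salt = 4,800×35.1 = 168,480
After stage 1: salt = 168,480 + 70.6×4.3 = 168,783.58; volume = 4,870.6 m³; S = 34.654 ppt
After stage 2: salt = 168,783.58 + 3,020×4.7 = 182,977.58; volume = 7,890.6 m³
S = 182,977.58 / 7,890.6 = 23.1893 ppt

23.2 ppt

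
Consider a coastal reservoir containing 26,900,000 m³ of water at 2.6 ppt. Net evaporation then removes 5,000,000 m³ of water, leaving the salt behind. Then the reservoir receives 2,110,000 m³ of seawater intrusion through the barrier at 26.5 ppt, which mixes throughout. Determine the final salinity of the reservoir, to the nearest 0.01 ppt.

5.24 ppt

After evaporation: salt = 26,900,000×2.6 = 69,940,000; volume = 26,900,000 − 5,000,000 = 21,900,000 m³
After mixing: salt = 69,940,000 + 2,110,000×26.5 = 125,855,000; volume = 21,900,000 + 2,110,000 = 24,010,000 m³
S = 125,855,000 / 24,010,000 = 5.2418 ppt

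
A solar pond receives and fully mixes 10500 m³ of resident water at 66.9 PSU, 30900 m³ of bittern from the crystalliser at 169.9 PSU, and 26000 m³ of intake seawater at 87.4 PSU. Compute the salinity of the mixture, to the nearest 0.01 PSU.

Total salt / total volume:
salt = 10,500×66.9 + 30,900×169.9 + 26,000×87.4 = 702,450 + 5,249,910 + 2,272,400 = 8,224,760
volume = 10,500 + 30,900 + 26,000 = 67,400 m³
S = 8,224,760 / 67,400 = 122.0291 PSU

122.03 PSU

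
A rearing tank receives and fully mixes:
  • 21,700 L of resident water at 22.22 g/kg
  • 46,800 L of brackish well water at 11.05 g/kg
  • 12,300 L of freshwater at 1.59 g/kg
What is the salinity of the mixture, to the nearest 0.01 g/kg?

12.61 g/kg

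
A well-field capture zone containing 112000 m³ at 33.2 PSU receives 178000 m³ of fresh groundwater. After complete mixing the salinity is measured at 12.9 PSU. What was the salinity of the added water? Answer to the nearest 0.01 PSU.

Salt balance: 112,000×33.2 + 178,000×S = 290,000×12.9
3,718,400 + 178,000·S = 3,741,000
S = (3,741,000 − 3,718,400) / 178,000 = 0.127 PSU

0.13 PSU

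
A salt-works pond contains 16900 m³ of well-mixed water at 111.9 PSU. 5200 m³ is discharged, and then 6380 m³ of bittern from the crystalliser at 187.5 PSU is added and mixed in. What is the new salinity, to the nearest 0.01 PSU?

Remaining after removal: 11,700 m³ at 111.9 PSU (salt = 1,309,230)
After addition: salt = 1,309,230 + 6,380×187.5 = 2,505,480; volume = 18,080 m³
S = 2,505,480 / 18,080 = 138.5774 PSU

138.58 PSU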